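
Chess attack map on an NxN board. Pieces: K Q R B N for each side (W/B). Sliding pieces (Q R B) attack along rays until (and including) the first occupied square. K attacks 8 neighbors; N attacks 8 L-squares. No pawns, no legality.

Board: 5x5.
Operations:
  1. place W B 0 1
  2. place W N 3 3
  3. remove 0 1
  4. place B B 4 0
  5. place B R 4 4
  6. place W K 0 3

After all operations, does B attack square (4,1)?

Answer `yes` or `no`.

Answer: yes

Derivation:
Op 1: place WB@(0,1)
Op 2: place WN@(3,3)
Op 3: remove (0,1)
Op 4: place BB@(4,0)
Op 5: place BR@(4,4)
Op 6: place WK@(0,3)
Per-piece attacks for B:
  BB@(4,0): attacks (3,1) (2,2) (1,3) (0,4)
  BR@(4,4): attacks (4,3) (4,2) (4,1) (4,0) (3,4) (2,4) (1,4) (0,4) [ray(0,-1) blocked at (4,0)]
B attacks (4,1): yes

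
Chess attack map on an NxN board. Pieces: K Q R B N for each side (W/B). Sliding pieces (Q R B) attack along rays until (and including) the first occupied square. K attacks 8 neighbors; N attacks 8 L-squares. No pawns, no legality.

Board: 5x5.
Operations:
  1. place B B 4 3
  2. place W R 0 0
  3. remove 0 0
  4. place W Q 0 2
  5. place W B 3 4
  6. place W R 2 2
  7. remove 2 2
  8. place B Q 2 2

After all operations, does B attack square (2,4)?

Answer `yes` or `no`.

Op 1: place BB@(4,3)
Op 2: place WR@(0,0)
Op 3: remove (0,0)
Op 4: place WQ@(0,2)
Op 5: place WB@(3,4)
Op 6: place WR@(2,2)
Op 7: remove (2,2)
Op 8: place BQ@(2,2)
Per-piece attacks for B:
  BQ@(2,2): attacks (2,3) (2,4) (2,1) (2,0) (3,2) (4,2) (1,2) (0,2) (3,3) (4,4) (3,1) (4,0) (1,3) (0,4) (1,1) (0,0) [ray(-1,0) blocked at (0,2)]
  BB@(4,3): attacks (3,4) (3,2) (2,1) (1,0) [ray(-1,1) blocked at (3,4)]
B attacks (2,4): yes

Answer: yes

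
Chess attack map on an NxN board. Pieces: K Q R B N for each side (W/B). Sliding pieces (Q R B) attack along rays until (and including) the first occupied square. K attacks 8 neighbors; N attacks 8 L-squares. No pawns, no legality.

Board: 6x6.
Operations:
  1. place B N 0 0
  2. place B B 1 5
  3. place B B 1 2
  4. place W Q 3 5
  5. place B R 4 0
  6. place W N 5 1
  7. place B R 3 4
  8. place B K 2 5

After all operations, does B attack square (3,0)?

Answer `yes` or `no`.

Answer: yes

Derivation:
Op 1: place BN@(0,0)
Op 2: place BB@(1,5)
Op 3: place BB@(1,2)
Op 4: place WQ@(3,5)
Op 5: place BR@(4,0)
Op 6: place WN@(5,1)
Op 7: place BR@(3,4)
Op 8: place BK@(2,5)
Per-piece attacks for B:
  BN@(0,0): attacks (1,2) (2,1)
  BB@(1,2): attacks (2,3) (3,4) (2,1) (3,0) (0,3) (0,1) [ray(1,1) blocked at (3,4)]
  BB@(1,5): attacks (2,4) (3,3) (4,2) (5,1) (0,4) [ray(1,-1) blocked at (5,1)]
  BK@(2,5): attacks (2,4) (3,5) (1,5) (3,4) (1,4)
  BR@(3,4): attacks (3,5) (3,3) (3,2) (3,1) (3,0) (4,4) (5,4) (2,4) (1,4) (0,4) [ray(0,1) blocked at (3,5)]
  BR@(4,0): attacks (4,1) (4,2) (4,3) (4,4) (4,5) (5,0) (3,0) (2,0) (1,0) (0,0) [ray(-1,0) blocked at (0,0)]
B attacks (3,0): yes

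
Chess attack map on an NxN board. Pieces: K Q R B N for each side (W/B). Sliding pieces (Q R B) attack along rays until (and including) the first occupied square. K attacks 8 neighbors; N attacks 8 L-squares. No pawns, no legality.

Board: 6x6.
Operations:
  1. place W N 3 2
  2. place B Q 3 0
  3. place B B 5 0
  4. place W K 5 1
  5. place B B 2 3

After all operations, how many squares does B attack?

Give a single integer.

Op 1: place WN@(3,2)
Op 2: place BQ@(3,0)
Op 3: place BB@(5,0)
Op 4: place WK@(5,1)
Op 5: place BB@(2,3)
Per-piece attacks for B:
  BB@(2,3): attacks (3,4) (4,5) (3,2) (1,4) (0,5) (1,2) (0,1) [ray(1,-1) blocked at (3,2)]
  BQ@(3,0): attacks (3,1) (3,2) (4,0) (5,0) (2,0) (1,0) (0,0) (4,1) (5,2) (2,1) (1,2) (0,3) [ray(0,1) blocked at (3,2); ray(1,0) blocked at (5,0)]
  BB@(5,0): attacks (4,1) (3,2) [ray(-1,1) blocked at (3,2)]
Union (17 distinct): (0,0) (0,1) (0,3) (0,5) (1,0) (1,2) (1,4) (2,0) (2,1) (3,1) (3,2) (3,4) (4,0) (4,1) (4,5) (5,0) (5,2)

Answer: 17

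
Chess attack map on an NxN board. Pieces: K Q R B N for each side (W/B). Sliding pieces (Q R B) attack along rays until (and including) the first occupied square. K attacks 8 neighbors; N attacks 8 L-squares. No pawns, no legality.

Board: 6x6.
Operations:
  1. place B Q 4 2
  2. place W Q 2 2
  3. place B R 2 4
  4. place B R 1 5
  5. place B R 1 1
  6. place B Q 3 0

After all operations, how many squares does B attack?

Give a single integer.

Op 1: place BQ@(4,2)
Op 2: place WQ@(2,2)
Op 3: place BR@(2,4)
Op 4: place BR@(1,5)
Op 5: place BR@(1,1)
Op 6: place BQ@(3,0)
Per-piece attacks for B:
  BR@(1,1): attacks (1,2) (1,3) (1,4) (1,5) (1,0) (2,1) (3,1) (4,1) (5,1) (0,1) [ray(0,1) blocked at (1,5)]
  BR@(1,5): attacks (1,4) (1,3) (1,2) (1,1) (2,5) (3,5) (4,5) (5,5) (0,5) [ray(0,-1) blocked at (1,1)]
  BR@(2,4): attacks (2,5) (2,3) (2,2) (3,4) (4,4) (5,4) (1,4) (0,4) [ray(0,-1) blocked at (2,2)]
  BQ@(3,0): attacks (3,1) (3,2) (3,3) (3,4) (3,5) (4,0) (5,0) (2,0) (1,0) (0,0) (4,1) (5,2) (2,1) (1,2) (0,3)
  BQ@(4,2): attacks (4,3) (4,4) (4,5) (4,1) (4,0) (5,2) (3,2) (2,2) (5,3) (5,1) (3,3) (2,4) (3,1) (2,0) [ray(-1,0) blocked at (2,2); ray(-1,1) blocked at (2,4)]
Union (33 distinct): (0,0) (0,1) (0,3) (0,4) (0,5) (1,0) (1,1) (1,2) (1,3) (1,4) (1,5) (2,0) (2,1) (2,2) (2,3) (2,4) (2,5) (3,1) (3,2) (3,3) (3,4) (3,5) (4,0) (4,1) (4,3) (4,4) (4,5) (5,0) (5,1) (5,2) (5,3) (5,4) (5,5)

Answer: 33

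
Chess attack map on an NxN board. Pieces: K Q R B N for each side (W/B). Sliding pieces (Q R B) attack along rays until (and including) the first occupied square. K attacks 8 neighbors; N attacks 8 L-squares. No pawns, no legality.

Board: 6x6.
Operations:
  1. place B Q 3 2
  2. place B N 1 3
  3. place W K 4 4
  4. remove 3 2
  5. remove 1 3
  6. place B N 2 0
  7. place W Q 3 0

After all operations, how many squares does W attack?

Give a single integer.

Op 1: place BQ@(3,2)
Op 2: place BN@(1,3)
Op 3: place WK@(4,4)
Op 4: remove (3,2)
Op 5: remove (1,3)
Op 6: place BN@(2,0)
Op 7: place WQ@(3,0)
Per-piece attacks for W:
  WQ@(3,0): attacks (3,1) (3,2) (3,3) (3,4) (3,5) (4,0) (5,0) (2,0) (4,1) (5,2) (2,1) (1,2) (0,3) [ray(-1,0) blocked at (2,0)]
  WK@(4,4): attacks (4,5) (4,3) (5,4) (3,4) (5,5) (5,3) (3,5) (3,3)
Union (18 distinct): (0,3) (1,2) (2,0) (2,1) (3,1) (3,2) (3,3) (3,4) (3,5) (4,0) (4,1) (4,3) (4,5) (5,0) (5,2) (5,3) (5,4) (5,5)

Answer: 18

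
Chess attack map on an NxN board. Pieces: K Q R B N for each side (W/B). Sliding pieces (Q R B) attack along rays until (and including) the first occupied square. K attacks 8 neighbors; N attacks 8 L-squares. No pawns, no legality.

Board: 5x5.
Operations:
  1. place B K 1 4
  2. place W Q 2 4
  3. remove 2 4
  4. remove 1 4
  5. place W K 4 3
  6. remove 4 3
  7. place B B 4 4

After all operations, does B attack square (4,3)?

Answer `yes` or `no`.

Answer: no

Derivation:
Op 1: place BK@(1,4)
Op 2: place WQ@(2,4)
Op 3: remove (2,4)
Op 4: remove (1,4)
Op 5: place WK@(4,3)
Op 6: remove (4,3)
Op 7: place BB@(4,4)
Per-piece attacks for B:
  BB@(4,4): attacks (3,3) (2,2) (1,1) (0,0)
B attacks (4,3): no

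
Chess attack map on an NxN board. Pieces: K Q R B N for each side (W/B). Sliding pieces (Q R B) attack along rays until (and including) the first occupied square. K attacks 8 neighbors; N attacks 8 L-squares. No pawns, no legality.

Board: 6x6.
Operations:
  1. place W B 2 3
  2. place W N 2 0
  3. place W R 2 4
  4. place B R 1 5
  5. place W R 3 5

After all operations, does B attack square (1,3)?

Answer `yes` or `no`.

Answer: yes

Derivation:
Op 1: place WB@(2,3)
Op 2: place WN@(2,0)
Op 3: place WR@(2,4)
Op 4: place BR@(1,5)
Op 5: place WR@(3,5)
Per-piece attacks for B:
  BR@(1,5): attacks (1,4) (1,3) (1,2) (1,1) (1,0) (2,5) (3,5) (0,5) [ray(1,0) blocked at (3,5)]
B attacks (1,3): yes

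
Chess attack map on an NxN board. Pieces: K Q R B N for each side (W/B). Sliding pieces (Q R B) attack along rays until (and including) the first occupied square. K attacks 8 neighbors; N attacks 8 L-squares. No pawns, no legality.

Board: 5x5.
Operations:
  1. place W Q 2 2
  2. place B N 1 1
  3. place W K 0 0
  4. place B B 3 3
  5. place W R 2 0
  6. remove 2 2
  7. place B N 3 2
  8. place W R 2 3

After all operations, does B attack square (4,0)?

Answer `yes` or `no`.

Op 1: place WQ@(2,2)
Op 2: place BN@(1,1)
Op 3: place WK@(0,0)
Op 4: place BB@(3,3)
Op 5: place WR@(2,0)
Op 6: remove (2,2)
Op 7: place BN@(3,2)
Op 8: place WR@(2,3)
Per-piece attacks for B:
  BN@(1,1): attacks (2,3) (3,2) (0,3) (3,0)
  BN@(3,2): attacks (4,4) (2,4) (1,3) (4,0) (2,0) (1,1)
  BB@(3,3): attacks (4,4) (4,2) (2,4) (2,2) (1,1) [ray(-1,-1) blocked at (1,1)]
B attacks (4,0): yes

Answer: yes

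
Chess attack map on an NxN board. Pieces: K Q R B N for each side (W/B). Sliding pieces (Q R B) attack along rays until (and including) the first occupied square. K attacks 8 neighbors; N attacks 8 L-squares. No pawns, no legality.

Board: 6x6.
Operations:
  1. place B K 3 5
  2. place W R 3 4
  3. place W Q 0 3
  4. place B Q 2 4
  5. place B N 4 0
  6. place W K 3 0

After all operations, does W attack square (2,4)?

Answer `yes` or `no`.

Op 1: place BK@(3,5)
Op 2: place WR@(3,4)
Op 3: place WQ@(0,3)
Op 4: place BQ@(2,4)
Op 5: place BN@(4,0)
Op 6: place WK@(3,0)
Per-piece attacks for W:
  WQ@(0,3): attacks (0,4) (0,5) (0,2) (0,1) (0,0) (1,3) (2,3) (3,3) (4,3) (5,3) (1,4) (2,5) (1,2) (2,1) (3,0) [ray(1,-1) blocked at (3,0)]
  WK@(3,0): attacks (3,1) (4,0) (2,0) (4,1) (2,1)
  WR@(3,4): attacks (3,5) (3,3) (3,2) (3,1) (3,0) (4,4) (5,4) (2,4) [ray(0,1) blocked at (3,5); ray(0,-1) blocked at (3,0); ray(-1,0) blocked at (2,4)]
W attacks (2,4): yes

Answer: yes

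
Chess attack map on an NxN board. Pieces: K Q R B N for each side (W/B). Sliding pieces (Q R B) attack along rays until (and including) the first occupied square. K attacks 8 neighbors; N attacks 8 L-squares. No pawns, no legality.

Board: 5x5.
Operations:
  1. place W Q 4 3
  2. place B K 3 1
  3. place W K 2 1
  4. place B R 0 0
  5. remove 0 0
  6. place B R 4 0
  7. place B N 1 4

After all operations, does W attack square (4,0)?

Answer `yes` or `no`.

Answer: yes

Derivation:
Op 1: place WQ@(4,3)
Op 2: place BK@(3,1)
Op 3: place WK@(2,1)
Op 4: place BR@(0,0)
Op 5: remove (0,0)
Op 6: place BR@(4,0)
Op 7: place BN@(1,4)
Per-piece attacks for W:
  WK@(2,1): attacks (2,2) (2,0) (3,1) (1,1) (3,2) (3,0) (1,2) (1,0)
  WQ@(4,3): attacks (4,4) (4,2) (4,1) (4,0) (3,3) (2,3) (1,3) (0,3) (3,4) (3,2) (2,1) [ray(0,-1) blocked at (4,0); ray(-1,-1) blocked at (2,1)]
W attacks (4,0): yes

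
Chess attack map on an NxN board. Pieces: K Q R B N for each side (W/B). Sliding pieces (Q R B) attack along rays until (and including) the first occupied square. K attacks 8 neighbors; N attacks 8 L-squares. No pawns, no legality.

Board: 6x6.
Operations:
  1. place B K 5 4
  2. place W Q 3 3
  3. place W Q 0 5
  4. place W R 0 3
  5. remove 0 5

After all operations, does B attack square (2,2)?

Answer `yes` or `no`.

Answer: no

Derivation:
Op 1: place BK@(5,4)
Op 2: place WQ@(3,3)
Op 3: place WQ@(0,5)
Op 4: place WR@(0,3)
Op 5: remove (0,5)
Per-piece attacks for B:
  BK@(5,4): attacks (5,5) (5,3) (4,4) (4,5) (4,3)
B attacks (2,2): no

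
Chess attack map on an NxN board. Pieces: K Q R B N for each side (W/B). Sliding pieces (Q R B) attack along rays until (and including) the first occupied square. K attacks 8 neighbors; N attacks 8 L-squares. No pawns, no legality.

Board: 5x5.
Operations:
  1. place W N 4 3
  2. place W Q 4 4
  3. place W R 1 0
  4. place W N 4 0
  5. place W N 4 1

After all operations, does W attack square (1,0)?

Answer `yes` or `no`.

Op 1: place WN@(4,3)
Op 2: place WQ@(4,4)
Op 3: place WR@(1,0)
Op 4: place WN@(4,0)
Op 5: place WN@(4,1)
Per-piece attacks for W:
  WR@(1,0): attacks (1,1) (1,2) (1,3) (1,4) (2,0) (3,0) (4,0) (0,0) [ray(1,0) blocked at (4,0)]
  WN@(4,0): attacks (3,2) (2,1)
  WN@(4,1): attacks (3,3) (2,2) (2,0)
  WN@(4,3): attacks (2,4) (3,1) (2,2)
  WQ@(4,4): attacks (4,3) (3,4) (2,4) (1,4) (0,4) (3,3) (2,2) (1,1) (0,0) [ray(0,-1) blocked at (4,3)]
W attacks (1,0): no

Answer: no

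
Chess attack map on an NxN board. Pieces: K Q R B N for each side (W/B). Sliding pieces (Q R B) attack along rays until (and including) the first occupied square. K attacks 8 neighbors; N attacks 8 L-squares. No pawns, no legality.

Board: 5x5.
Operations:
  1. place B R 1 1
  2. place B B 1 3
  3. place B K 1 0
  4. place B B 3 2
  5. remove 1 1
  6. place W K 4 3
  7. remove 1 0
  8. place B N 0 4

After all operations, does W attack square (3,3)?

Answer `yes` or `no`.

Answer: yes

Derivation:
Op 1: place BR@(1,1)
Op 2: place BB@(1,3)
Op 3: place BK@(1,0)
Op 4: place BB@(3,2)
Op 5: remove (1,1)
Op 6: place WK@(4,3)
Op 7: remove (1,0)
Op 8: place BN@(0,4)
Per-piece attacks for W:
  WK@(4,3): attacks (4,4) (4,2) (3,3) (3,4) (3,2)
W attacks (3,3): yes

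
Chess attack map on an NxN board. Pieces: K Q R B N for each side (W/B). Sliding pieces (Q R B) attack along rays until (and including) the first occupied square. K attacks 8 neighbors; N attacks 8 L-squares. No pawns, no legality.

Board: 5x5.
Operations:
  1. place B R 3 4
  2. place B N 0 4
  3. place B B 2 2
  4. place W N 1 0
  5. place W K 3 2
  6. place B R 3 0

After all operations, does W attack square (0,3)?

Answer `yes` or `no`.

Answer: no

Derivation:
Op 1: place BR@(3,4)
Op 2: place BN@(0,4)
Op 3: place BB@(2,2)
Op 4: place WN@(1,0)
Op 5: place WK@(3,2)
Op 6: place BR@(3,0)
Per-piece attacks for W:
  WN@(1,0): attacks (2,2) (3,1) (0,2)
  WK@(3,2): attacks (3,3) (3,1) (4,2) (2,2) (4,3) (4,1) (2,3) (2,1)
W attacks (0,3): no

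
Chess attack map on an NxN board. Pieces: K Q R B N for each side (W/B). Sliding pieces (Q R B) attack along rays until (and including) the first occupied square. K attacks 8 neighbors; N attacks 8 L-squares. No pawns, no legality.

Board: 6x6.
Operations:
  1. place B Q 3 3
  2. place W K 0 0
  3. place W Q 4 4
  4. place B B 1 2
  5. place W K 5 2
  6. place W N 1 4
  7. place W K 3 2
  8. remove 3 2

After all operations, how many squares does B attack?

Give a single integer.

Answer: 21

Derivation:
Op 1: place BQ@(3,3)
Op 2: place WK@(0,0)
Op 3: place WQ@(4,4)
Op 4: place BB@(1,2)
Op 5: place WK@(5,2)
Op 6: place WN@(1,4)
Op 7: place WK@(3,2)
Op 8: remove (3,2)
Per-piece attacks for B:
  BB@(1,2): attacks (2,3) (3,4) (4,5) (2,1) (3,0) (0,3) (0,1)
  BQ@(3,3): attacks (3,4) (3,5) (3,2) (3,1) (3,0) (4,3) (5,3) (2,3) (1,3) (0,3) (4,4) (4,2) (5,1) (2,4) (1,5) (2,2) (1,1) (0,0) [ray(1,1) blocked at (4,4); ray(-1,-1) blocked at (0,0)]
Union (21 distinct): (0,0) (0,1) (0,3) (1,1) (1,3) (1,5) (2,1) (2,2) (2,3) (2,4) (3,0) (3,1) (3,2) (3,4) (3,5) (4,2) (4,3) (4,4) (4,5) (5,1) (5,3)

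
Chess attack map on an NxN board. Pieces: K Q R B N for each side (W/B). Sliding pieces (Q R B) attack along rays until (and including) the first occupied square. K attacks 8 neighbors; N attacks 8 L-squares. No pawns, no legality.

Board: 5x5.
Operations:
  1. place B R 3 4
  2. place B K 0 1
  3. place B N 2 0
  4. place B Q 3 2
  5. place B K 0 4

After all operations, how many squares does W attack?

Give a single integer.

Op 1: place BR@(3,4)
Op 2: place BK@(0,1)
Op 3: place BN@(2,0)
Op 4: place BQ@(3,2)
Op 5: place BK@(0,4)
Per-piece attacks for W:
Union (0 distinct): (none)

Answer: 0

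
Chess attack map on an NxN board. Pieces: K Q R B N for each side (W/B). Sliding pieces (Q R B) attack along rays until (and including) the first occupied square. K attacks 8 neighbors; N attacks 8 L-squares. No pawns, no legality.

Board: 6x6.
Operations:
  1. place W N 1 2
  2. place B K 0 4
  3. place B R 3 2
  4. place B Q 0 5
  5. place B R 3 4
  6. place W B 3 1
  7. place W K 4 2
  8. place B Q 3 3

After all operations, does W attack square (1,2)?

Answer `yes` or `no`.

Op 1: place WN@(1,2)
Op 2: place BK@(0,4)
Op 3: place BR@(3,2)
Op 4: place BQ@(0,5)
Op 5: place BR@(3,4)
Op 6: place WB@(3,1)
Op 7: place WK@(4,2)
Op 8: place BQ@(3,3)
Per-piece attacks for W:
  WN@(1,2): attacks (2,4) (3,3) (0,4) (2,0) (3,1) (0,0)
  WB@(3,1): attacks (4,2) (4,0) (2,2) (1,3) (0,4) (2,0) [ray(1,1) blocked at (4,2); ray(-1,1) blocked at (0,4)]
  WK@(4,2): attacks (4,3) (4,1) (5,2) (3,2) (5,3) (5,1) (3,3) (3,1)
W attacks (1,2): no

Answer: no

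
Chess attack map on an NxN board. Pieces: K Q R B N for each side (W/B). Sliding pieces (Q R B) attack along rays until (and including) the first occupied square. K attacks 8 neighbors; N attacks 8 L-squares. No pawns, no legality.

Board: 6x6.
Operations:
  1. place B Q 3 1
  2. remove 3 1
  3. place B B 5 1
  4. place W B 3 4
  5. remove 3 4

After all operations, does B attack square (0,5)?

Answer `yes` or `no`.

Answer: no

Derivation:
Op 1: place BQ@(3,1)
Op 2: remove (3,1)
Op 3: place BB@(5,1)
Op 4: place WB@(3,4)
Op 5: remove (3,4)
Per-piece attacks for B:
  BB@(5,1): attacks (4,2) (3,3) (2,4) (1,5) (4,0)
B attacks (0,5): no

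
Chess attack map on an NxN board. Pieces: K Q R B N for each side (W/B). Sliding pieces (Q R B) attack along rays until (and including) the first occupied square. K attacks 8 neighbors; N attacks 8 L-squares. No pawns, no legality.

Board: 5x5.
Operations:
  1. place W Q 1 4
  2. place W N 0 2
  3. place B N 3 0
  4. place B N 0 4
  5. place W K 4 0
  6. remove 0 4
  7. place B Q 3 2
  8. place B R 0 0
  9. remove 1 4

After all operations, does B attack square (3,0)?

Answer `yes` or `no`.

Op 1: place WQ@(1,4)
Op 2: place WN@(0,2)
Op 3: place BN@(3,0)
Op 4: place BN@(0,4)
Op 5: place WK@(4,0)
Op 6: remove (0,4)
Op 7: place BQ@(3,2)
Op 8: place BR@(0,0)
Op 9: remove (1,4)
Per-piece attacks for B:
  BR@(0,0): attacks (0,1) (0,2) (1,0) (2,0) (3,0) [ray(0,1) blocked at (0,2); ray(1,0) blocked at (3,0)]
  BN@(3,0): attacks (4,2) (2,2) (1,1)
  BQ@(3,2): attacks (3,3) (3,4) (3,1) (3,0) (4,2) (2,2) (1,2) (0,2) (4,3) (4,1) (2,3) (1,4) (2,1) (1,0) [ray(0,-1) blocked at (3,0); ray(-1,0) blocked at (0,2)]
B attacks (3,0): yes

Answer: yes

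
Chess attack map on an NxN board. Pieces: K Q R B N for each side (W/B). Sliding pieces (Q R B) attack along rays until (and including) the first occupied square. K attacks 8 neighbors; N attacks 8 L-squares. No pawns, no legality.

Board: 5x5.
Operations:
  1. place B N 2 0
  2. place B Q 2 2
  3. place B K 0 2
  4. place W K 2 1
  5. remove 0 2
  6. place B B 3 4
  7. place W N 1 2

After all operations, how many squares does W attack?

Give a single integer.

Answer: 12

Derivation:
Op 1: place BN@(2,0)
Op 2: place BQ@(2,2)
Op 3: place BK@(0,2)
Op 4: place WK@(2,1)
Op 5: remove (0,2)
Op 6: place BB@(3,4)
Op 7: place WN@(1,2)
Per-piece attacks for W:
  WN@(1,2): attacks (2,4) (3,3) (0,4) (2,0) (3,1) (0,0)
  WK@(2,1): attacks (2,2) (2,0) (3,1) (1,1) (3,2) (3,0) (1,2) (1,0)
Union (12 distinct): (0,0) (0,4) (1,0) (1,1) (1,2) (2,0) (2,2) (2,4) (3,0) (3,1) (3,2) (3,3)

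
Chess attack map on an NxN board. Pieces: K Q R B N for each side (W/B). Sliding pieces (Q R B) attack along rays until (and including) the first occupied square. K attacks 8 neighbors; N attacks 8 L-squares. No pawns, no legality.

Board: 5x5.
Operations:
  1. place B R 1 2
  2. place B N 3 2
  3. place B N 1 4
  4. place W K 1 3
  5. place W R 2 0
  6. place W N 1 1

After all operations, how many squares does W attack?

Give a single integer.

Answer: 14

Derivation:
Op 1: place BR@(1,2)
Op 2: place BN@(3,2)
Op 3: place BN@(1,4)
Op 4: place WK@(1,3)
Op 5: place WR@(2,0)
Op 6: place WN@(1,1)
Per-piece attacks for W:
  WN@(1,1): attacks (2,3) (3,2) (0,3) (3,0)
  WK@(1,3): attacks (1,4) (1,2) (2,3) (0,3) (2,4) (2,2) (0,4) (0,2)
  WR@(2,0): attacks (2,1) (2,2) (2,3) (2,4) (3,0) (4,0) (1,0) (0,0)
Union (14 distinct): (0,0) (0,2) (0,3) (0,4) (1,0) (1,2) (1,4) (2,1) (2,2) (2,3) (2,4) (3,0) (3,2) (4,0)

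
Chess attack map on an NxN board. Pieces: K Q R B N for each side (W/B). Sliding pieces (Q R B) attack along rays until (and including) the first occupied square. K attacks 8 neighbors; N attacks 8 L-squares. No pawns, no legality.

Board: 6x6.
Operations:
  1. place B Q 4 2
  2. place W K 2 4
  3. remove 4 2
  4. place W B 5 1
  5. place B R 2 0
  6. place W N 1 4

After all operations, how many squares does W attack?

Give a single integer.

Op 1: place BQ@(4,2)
Op 2: place WK@(2,4)
Op 3: remove (4,2)
Op 4: place WB@(5,1)
Op 5: place BR@(2,0)
Op 6: place WN@(1,4)
Per-piece attacks for W:
  WN@(1,4): attacks (3,5) (2,2) (3,3) (0,2)
  WK@(2,4): attacks (2,5) (2,3) (3,4) (1,4) (3,5) (3,3) (1,5) (1,3)
  WB@(5,1): attacks (4,2) (3,3) (2,4) (4,0) [ray(-1,1) blocked at (2,4)]
Union (13 distinct): (0,2) (1,3) (1,4) (1,5) (2,2) (2,3) (2,4) (2,5) (3,3) (3,4) (3,5) (4,0) (4,2)

Answer: 13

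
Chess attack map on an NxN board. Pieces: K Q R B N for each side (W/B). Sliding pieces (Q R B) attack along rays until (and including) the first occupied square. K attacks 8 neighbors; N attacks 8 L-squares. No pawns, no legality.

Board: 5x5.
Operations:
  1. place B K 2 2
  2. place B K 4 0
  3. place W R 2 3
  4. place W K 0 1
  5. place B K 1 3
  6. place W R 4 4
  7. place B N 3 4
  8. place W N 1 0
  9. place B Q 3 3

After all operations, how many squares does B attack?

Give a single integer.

Op 1: place BK@(2,2)
Op 2: place BK@(4,0)
Op 3: place WR@(2,3)
Op 4: place WK@(0,1)
Op 5: place BK@(1,3)
Op 6: place WR@(4,4)
Op 7: place BN@(3,4)
Op 8: place WN@(1,0)
Op 9: place BQ@(3,3)
Per-piece attacks for B:
  BK@(1,3): attacks (1,4) (1,2) (2,3) (0,3) (2,4) (2,2) (0,4) (0,2)
  BK@(2,2): attacks (2,3) (2,1) (3,2) (1,2) (3,3) (3,1) (1,3) (1,1)
  BQ@(3,3): attacks (3,4) (3,2) (3,1) (3,0) (4,3) (2,3) (4,4) (4,2) (2,4) (2,2) [ray(0,1) blocked at (3,4); ray(-1,0) blocked at (2,3); ray(1,1) blocked at (4,4); ray(-1,-1) blocked at (2,2)]
  BN@(3,4): attacks (4,2) (2,2) (1,3)
  BK@(4,0): attacks (4,1) (3,0) (3,1)
Union (20 distinct): (0,2) (0,3) (0,4) (1,1) (1,2) (1,3) (1,4) (2,1) (2,2) (2,3) (2,4) (3,0) (3,1) (3,2) (3,3) (3,4) (4,1) (4,2) (4,3) (4,4)

Answer: 20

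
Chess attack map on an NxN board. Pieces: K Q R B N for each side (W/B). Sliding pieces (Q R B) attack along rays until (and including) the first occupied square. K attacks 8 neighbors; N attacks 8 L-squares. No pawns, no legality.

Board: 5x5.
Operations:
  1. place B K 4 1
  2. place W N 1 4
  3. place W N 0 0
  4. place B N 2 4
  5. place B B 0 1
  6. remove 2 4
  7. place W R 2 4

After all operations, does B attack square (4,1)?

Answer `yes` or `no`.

Op 1: place BK@(4,1)
Op 2: place WN@(1,4)
Op 3: place WN@(0,0)
Op 4: place BN@(2,4)
Op 5: place BB@(0,1)
Op 6: remove (2,4)
Op 7: place WR@(2,4)
Per-piece attacks for B:
  BB@(0,1): attacks (1,2) (2,3) (3,4) (1,0)
  BK@(4,1): attacks (4,2) (4,0) (3,1) (3,2) (3,0)
B attacks (4,1): no

Answer: no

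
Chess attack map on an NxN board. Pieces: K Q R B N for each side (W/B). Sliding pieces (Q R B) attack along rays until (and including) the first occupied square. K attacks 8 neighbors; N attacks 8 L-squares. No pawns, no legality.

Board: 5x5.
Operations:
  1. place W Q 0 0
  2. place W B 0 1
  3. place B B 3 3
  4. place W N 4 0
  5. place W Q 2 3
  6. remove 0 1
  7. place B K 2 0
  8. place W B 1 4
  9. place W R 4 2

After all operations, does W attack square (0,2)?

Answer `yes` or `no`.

Op 1: place WQ@(0,0)
Op 2: place WB@(0,1)
Op 3: place BB@(3,3)
Op 4: place WN@(4,0)
Op 5: place WQ@(2,3)
Op 6: remove (0,1)
Op 7: place BK@(2,0)
Op 8: place WB@(1,4)
Op 9: place WR@(4,2)
Per-piece attacks for W:
  WQ@(0,0): attacks (0,1) (0,2) (0,3) (0,4) (1,0) (2,0) (1,1) (2,2) (3,3) [ray(1,0) blocked at (2,0); ray(1,1) blocked at (3,3)]
  WB@(1,4): attacks (2,3) (0,3) [ray(1,-1) blocked at (2,3)]
  WQ@(2,3): attacks (2,4) (2,2) (2,1) (2,0) (3,3) (1,3) (0,3) (3,4) (3,2) (4,1) (1,4) (1,2) (0,1) [ray(0,-1) blocked at (2,0); ray(1,0) blocked at (3,3); ray(-1,1) blocked at (1,4)]
  WN@(4,0): attacks (3,2) (2,1)
  WR@(4,2): attacks (4,3) (4,4) (4,1) (4,0) (3,2) (2,2) (1,2) (0,2) [ray(0,-1) blocked at (4,0)]
W attacks (0,2): yes

Answer: yes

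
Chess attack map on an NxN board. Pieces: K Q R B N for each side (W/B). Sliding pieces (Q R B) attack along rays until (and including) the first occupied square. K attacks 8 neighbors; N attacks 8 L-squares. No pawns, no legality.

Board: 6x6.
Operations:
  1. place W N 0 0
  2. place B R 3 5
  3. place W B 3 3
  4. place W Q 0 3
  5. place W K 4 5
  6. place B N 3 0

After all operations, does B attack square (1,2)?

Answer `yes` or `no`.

Op 1: place WN@(0,0)
Op 2: place BR@(3,5)
Op 3: place WB@(3,3)
Op 4: place WQ@(0,3)
Op 5: place WK@(4,5)
Op 6: place BN@(3,0)
Per-piece attacks for B:
  BN@(3,0): attacks (4,2) (5,1) (2,2) (1,1)
  BR@(3,5): attacks (3,4) (3,3) (4,5) (2,5) (1,5) (0,5) [ray(0,-1) blocked at (3,3); ray(1,0) blocked at (4,5)]
B attacks (1,2): no

Answer: no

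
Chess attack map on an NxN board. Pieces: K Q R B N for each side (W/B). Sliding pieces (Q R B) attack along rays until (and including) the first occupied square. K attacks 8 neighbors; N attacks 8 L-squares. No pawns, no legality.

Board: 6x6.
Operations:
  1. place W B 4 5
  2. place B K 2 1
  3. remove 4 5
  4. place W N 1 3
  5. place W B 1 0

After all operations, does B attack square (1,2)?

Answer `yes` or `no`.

Op 1: place WB@(4,5)
Op 2: place BK@(2,1)
Op 3: remove (4,5)
Op 4: place WN@(1,3)
Op 5: place WB@(1,0)
Per-piece attacks for B:
  BK@(2,1): attacks (2,2) (2,0) (3,1) (1,1) (3,2) (3,0) (1,2) (1,0)
B attacks (1,2): yes

Answer: yes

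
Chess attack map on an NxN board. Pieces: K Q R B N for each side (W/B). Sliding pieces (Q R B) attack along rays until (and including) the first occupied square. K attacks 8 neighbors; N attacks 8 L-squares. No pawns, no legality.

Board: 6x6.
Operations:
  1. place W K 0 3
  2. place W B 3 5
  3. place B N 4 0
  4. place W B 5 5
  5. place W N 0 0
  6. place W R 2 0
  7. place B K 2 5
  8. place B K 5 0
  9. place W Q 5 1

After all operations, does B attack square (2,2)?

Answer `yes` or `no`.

Op 1: place WK@(0,3)
Op 2: place WB@(3,5)
Op 3: place BN@(4,0)
Op 4: place WB@(5,5)
Op 5: place WN@(0,0)
Op 6: place WR@(2,0)
Op 7: place BK@(2,5)
Op 8: place BK@(5,0)
Op 9: place WQ@(5,1)
Per-piece attacks for B:
  BK@(2,5): attacks (2,4) (3,5) (1,5) (3,4) (1,4)
  BN@(4,0): attacks (5,2) (3,2) (2,1)
  BK@(5,0): attacks (5,1) (4,0) (4,1)
B attacks (2,2): no

Answer: no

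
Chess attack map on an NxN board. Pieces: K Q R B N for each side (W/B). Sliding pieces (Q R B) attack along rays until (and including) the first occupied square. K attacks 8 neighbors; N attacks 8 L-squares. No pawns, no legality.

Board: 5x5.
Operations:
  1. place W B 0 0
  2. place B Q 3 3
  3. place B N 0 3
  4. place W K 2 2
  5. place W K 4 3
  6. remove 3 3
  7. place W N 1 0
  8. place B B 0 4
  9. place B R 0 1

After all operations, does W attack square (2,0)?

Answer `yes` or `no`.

Answer: no

Derivation:
Op 1: place WB@(0,0)
Op 2: place BQ@(3,3)
Op 3: place BN@(0,3)
Op 4: place WK@(2,2)
Op 5: place WK@(4,3)
Op 6: remove (3,3)
Op 7: place WN@(1,0)
Op 8: place BB@(0,4)
Op 9: place BR@(0,1)
Per-piece attacks for W:
  WB@(0,0): attacks (1,1) (2,2) [ray(1,1) blocked at (2,2)]
  WN@(1,0): attacks (2,2) (3,1) (0,2)
  WK@(2,2): attacks (2,3) (2,1) (3,2) (1,2) (3,3) (3,1) (1,3) (1,1)
  WK@(4,3): attacks (4,4) (4,2) (3,3) (3,4) (3,2)
W attacks (2,0): no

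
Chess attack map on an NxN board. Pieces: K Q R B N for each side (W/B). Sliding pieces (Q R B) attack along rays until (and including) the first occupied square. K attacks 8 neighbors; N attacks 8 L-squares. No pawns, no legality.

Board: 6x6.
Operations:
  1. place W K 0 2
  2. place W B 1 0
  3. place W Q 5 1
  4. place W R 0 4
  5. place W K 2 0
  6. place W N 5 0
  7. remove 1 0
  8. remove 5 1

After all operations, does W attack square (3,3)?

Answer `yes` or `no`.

Answer: no

Derivation:
Op 1: place WK@(0,2)
Op 2: place WB@(1,0)
Op 3: place WQ@(5,1)
Op 4: place WR@(0,4)
Op 5: place WK@(2,0)
Op 6: place WN@(5,0)
Op 7: remove (1,0)
Op 8: remove (5,1)
Per-piece attacks for W:
  WK@(0,2): attacks (0,3) (0,1) (1,2) (1,3) (1,1)
  WR@(0,4): attacks (0,5) (0,3) (0,2) (1,4) (2,4) (3,4) (4,4) (5,4) [ray(0,-1) blocked at (0,2)]
  WK@(2,0): attacks (2,1) (3,0) (1,0) (3,1) (1,1)
  WN@(5,0): attacks (4,2) (3,1)
W attacks (3,3): no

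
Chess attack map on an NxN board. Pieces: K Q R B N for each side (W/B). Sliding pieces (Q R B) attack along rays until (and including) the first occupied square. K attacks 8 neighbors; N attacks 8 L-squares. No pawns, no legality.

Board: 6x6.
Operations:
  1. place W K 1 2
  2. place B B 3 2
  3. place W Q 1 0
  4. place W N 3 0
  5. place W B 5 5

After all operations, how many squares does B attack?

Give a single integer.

Op 1: place WK@(1,2)
Op 2: place BB@(3,2)
Op 3: place WQ@(1,0)
Op 4: place WN@(3,0)
Op 5: place WB@(5,5)
Per-piece attacks for B:
  BB@(3,2): attacks (4,3) (5,4) (4,1) (5,0) (2,3) (1,4) (0,5) (2,1) (1,0) [ray(-1,-1) blocked at (1,0)]
Union (9 distinct): (0,5) (1,0) (1,4) (2,1) (2,3) (4,1) (4,3) (5,0) (5,4)

Answer: 9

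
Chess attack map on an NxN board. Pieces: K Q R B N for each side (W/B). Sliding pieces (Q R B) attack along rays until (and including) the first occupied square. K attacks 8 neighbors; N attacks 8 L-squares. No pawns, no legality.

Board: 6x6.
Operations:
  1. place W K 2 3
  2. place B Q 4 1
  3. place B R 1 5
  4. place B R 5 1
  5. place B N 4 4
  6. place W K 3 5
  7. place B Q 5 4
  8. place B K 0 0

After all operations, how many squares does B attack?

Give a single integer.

Answer: 26

Derivation:
Op 1: place WK@(2,3)
Op 2: place BQ@(4,1)
Op 3: place BR@(1,5)
Op 4: place BR@(5,1)
Op 5: place BN@(4,4)
Op 6: place WK@(3,5)
Op 7: place BQ@(5,4)
Op 8: place BK@(0,0)
Per-piece attacks for B:
  BK@(0,0): attacks (0,1) (1,0) (1,1)
  BR@(1,5): attacks (1,4) (1,3) (1,2) (1,1) (1,0) (2,5) (3,5) (0,5) [ray(1,0) blocked at (3,5)]
  BQ@(4,1): attacks (4,2) (4,3) (4,4) (4,0) (5,1) (3,1) (2,1) (1,1) (0,1) (5,2) (5,0) (3,2) (2,3) (3,0) [ray(0,1) blocked at (4,4); ray(1,0) blocked at (5,1); ray(-1,1) blocked at (2,3)]
  BN@(4,4): attacks (2,5) (5,2) (3,2) (2,3)
  BR@(5,1): attacks (5,2) (5,3) (5,4) (5,0) (4,1) [ray(0,1) blocked at (5,4); ray(-1,0) blocked at (4,1)]
  BQ@(5,4): attacks (5,5) (5,3) (5,2) (5,1) (4,4) (4,5) (4,3) (3,2) (2,1) (1,0) [ray(0,-1) blocked at (5,1); ray(-1,0) blocked at (4,4)]
Union (26 distinct): (0,1) (0,5) (1,0) (1,1) (1,2) (1,3) (1,4) (2,1) (2,3) (2,5) (3,0) (3,1) (3,2) (3,5) (4,0) (4,1) (4,2) (4,3) (4,4) (4,5) (5,0) (5,1) (5,2) (5,3) (5,4) (5,5)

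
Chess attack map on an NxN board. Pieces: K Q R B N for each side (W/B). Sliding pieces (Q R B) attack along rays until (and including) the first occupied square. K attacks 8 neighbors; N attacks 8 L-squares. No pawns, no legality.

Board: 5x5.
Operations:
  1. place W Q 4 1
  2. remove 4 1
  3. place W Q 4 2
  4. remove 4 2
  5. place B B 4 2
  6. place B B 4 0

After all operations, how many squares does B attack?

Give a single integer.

Answer: 7

Derivation:
Op 1: place WQ@(4,1)
Op 2: remove (4,1)
Op 3: place WQ@(4,2)
Op 4: remove (4,2)
Op 5: place BB@(4,2)
Op 6: place BB@(4,0)
Per-piece attacks for B:
  BB@(4,0): attacks (3,1) (2,2) (1,3) (0,4)
  BB@(4,2): attacks (3,3) (2,4) (3,1) (2,0)
Union (7 distinct): (0,4) (1,3) (2,0) (2,2) (2,4) (3,1) (3,3)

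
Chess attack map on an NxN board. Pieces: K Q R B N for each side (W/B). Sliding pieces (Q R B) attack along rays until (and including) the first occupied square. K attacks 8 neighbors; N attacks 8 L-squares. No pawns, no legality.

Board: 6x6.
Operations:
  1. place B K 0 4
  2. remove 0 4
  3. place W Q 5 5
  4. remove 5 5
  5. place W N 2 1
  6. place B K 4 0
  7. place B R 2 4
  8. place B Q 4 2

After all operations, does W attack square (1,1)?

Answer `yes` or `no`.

Answer: no

Derivation:
Op 1: place BK@(0,4)
Op 2: remove (0,4)
Op 3: place WQ@(5,5)
Op 4: remove (5,5)
Op 5: place WN@(2,1)
Op 6: place BK@(4,0)
Op 7: place BR@(2,4)
Op 8: place BQ@(4,2)
Per-piece attacks for W:
  WN@(2,1): attacks (3,3) (4,2) (1,3) (0,2) (4,0) (0,0)
W attacks (1,1): no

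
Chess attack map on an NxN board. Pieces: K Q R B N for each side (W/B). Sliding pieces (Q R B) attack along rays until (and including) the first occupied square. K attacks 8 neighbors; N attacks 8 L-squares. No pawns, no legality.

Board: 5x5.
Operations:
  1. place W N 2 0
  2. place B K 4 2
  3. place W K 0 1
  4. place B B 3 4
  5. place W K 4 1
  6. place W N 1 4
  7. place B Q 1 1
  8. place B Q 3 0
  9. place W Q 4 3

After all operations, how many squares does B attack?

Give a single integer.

Answer: 20

Derivation:
Op 1: place WN@(2,0)
Op 2: place BK@(4,2)
Op 3: place WK@(0,1)
Op 4: place BB@(3,4)
Op 5: place WK@(4,1)
Op 6: place WN@(1,4)
Op 7: place BQ@(1,1)
Op 8: place BQ@(3,0)
Op 9: place WQ@(4,3)
Per-piece attacks for B:
  BQ@(1,1): attacks (1,2) (1,3) (1,4) (1,0) (2,1) (3,1) (4,1) (0,1) (2,2) (3,3) (4,4) (2,0) (0,2) (0,0) [ray(0,1) blocked at (1,4); ray(1,0) blocked at (4,1); ray(-1,0) blocked at (0,1); ray(1,-1) blocked at (2,0)]
  BQ@(3,0): attacks (3,1) (3,2) (3,3) (3,4) (4,0) (2,0) (4,1) (2,1) (1,2) (0,3) [ray(0,1) blocked at (3,4); ray(-1,0) blocked at (2,0); ray(1,1) blocked at (4,1)]
  BB@(3,4): attacks (4,3) (2,3) (1,2) (0,1) [ray(1,-1) blocked at (4,3); ray(-1,-1) blocked at (0,1)]
  BK@(4,2): attacks (4,3) (4,1) (3,2) (3,3) (3,1)
Union (20 distinct): (0,0) (0,1) (0,2) (0,3) (1,0) (1,2) (1,3) (1,4) (2,0) (2,1) (2,2) (2,3) (3,1) (3,2) (3,3) (3,4) (4,0) (4,1) (4,3) (4,4)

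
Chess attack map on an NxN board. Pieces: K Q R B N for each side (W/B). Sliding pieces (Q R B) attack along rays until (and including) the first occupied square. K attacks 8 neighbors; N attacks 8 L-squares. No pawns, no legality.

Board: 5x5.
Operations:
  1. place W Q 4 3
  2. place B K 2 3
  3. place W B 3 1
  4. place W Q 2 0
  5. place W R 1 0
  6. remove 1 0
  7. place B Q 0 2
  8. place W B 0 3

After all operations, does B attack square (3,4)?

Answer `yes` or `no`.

Answer: yes

Derivation:
Op 1: place WQ@(4,3)
Op 2: place BK@(2,3)
Op 3: place WB@(3,1)
Op 4: place WQ@(2,0)
Op 5: place WR@(1,0)
Op 6: remove (1,0)
Op 7: place BQ@(0,2)
Op 8: place WB@(0,3)
Per-piece attacks for B:
  BQ@(0,2): attacks (0,3) (0,1) (0,0) (1,2) (2,2) (3,2) (4,2) (1,3) (2,4) (1,1) (2,0) [ray(0,1) blocked at (0,3); ray(1,-1) blocked at (2,0)]
  BK@(2,3): attacks (2,4) (2,2) (3,3) (1,3) (3,4) (3,2) (1,4) (1,2)
B attacks (3,4): yes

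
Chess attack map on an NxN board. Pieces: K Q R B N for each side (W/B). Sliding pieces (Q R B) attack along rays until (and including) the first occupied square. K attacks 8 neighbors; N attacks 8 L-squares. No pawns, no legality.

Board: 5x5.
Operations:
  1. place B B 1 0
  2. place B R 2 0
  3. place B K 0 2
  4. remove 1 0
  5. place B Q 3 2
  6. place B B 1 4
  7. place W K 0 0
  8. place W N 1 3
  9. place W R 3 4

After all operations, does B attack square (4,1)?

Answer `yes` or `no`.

Answer: yes

Derivation:
Op 1: place BB@(1,0)
Op 2: place BR@(2,0)
Op 3: place BK@(0,2)
Op 4: remove (1,0)
Op 5: place BQ@(3,2)
Op 6: place BB@(1,4)
Op 7: place WK@(0,0)
Op 8: place WN@(1,3)
Op 9: place WR@(3,4)
Per-piece attacks for B:
  BK@(0,2): attacks (0,3) (0,1) (1,2) (1,3) (1,1)
  BB@(1,4): attacks (2,3) (3,2) (0,3) [ray(1,-1) blocked at (3,2)]
  BR@(2,0): attacks (2,1) (2,2) (2,3) (2,4) (3,0) (4,0) (1,0) (0,0) [ray(-1,0) blocked at (0,0)]
  BQ@(3,2): attacks (3,3) (3,4) (3,1) (3,0) (4,2) (2,2) (1,2) (0,2) (4,3) (4,1) (2,3) (1,4) (2,1) (1,0) [ray(0,1) blocked at (3,4); ray(-1,0) blocked at (0,2); ray(-1,1) blocked at (1,4)]
B attacks (4,1): yes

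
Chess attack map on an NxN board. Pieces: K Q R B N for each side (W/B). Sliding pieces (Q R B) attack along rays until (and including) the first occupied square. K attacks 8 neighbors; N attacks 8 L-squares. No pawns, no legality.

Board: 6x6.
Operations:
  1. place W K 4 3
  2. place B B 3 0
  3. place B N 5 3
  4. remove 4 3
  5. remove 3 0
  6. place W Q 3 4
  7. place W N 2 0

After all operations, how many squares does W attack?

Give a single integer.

Answer: 18

Derivation:
Op 1: place WK@(4,3)
Op 2: place BB@(3,0)
Op 3: place BN@(5,3)
Op 4: remove (4,3)
Op 5: remove (3,0)
Op 6: place WQ@(3,4)
Op 7: place WN@(2,0)
Per-piece attacks for W:
  WN@(2,0): attacks (3,2) (4,1) (1,2) (0,1)
  WQ@(3,4): attacks (3,5) (3,3) (3,2) (3,1) (3,0) (4,4) (5,4) (2,4) (1,4) (0,4) (4,5) (4,3) (5,2) (2,5) (2,3) (1,2) (0,1)
Union (18 distinct): (0,1) (0,4) (1,2) (1,4) (2,3) (2,4) (2,5) (3,0) (3,1) (3,2) (3,3) (3,5) (4,1) (4,3) (4,4) (4,5) (5,2) (5,4)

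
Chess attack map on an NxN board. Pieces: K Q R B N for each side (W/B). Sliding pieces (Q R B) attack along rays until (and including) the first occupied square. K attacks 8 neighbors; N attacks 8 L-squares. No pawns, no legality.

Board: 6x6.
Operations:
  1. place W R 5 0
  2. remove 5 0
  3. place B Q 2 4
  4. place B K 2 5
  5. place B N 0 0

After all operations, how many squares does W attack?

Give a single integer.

Answer: 0

Derivation:
Op 1: place WR@(5,0)
Op 2: remove (5,0)
Op 3: place BQ@(2,4)
Op 4: place BK@(2,5)
Op 5: place BN@(0,0)
Per-piece attacks for W:
Union (0 distinct): (none)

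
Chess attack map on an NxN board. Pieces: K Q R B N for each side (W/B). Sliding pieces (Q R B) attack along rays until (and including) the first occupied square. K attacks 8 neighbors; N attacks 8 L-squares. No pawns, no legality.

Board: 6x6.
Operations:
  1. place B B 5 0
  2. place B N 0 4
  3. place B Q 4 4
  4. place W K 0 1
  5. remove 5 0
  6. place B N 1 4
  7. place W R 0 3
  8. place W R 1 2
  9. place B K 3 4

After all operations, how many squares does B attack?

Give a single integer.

Op 1: place BB@(5,0)
Op 2: place BN@(0,4)
Op 3: place BQ@(4,4)
Op 4: place WK@(0,1)
Op 5: remove (5,0)
Op 6: place BN@(1,4)
Op 7: place WR@(0,3)
Op 8: place WR@(1,2)
Op 9: place BK@(3,4)
Per-piece attacks for B:
  BN@(0,4): attacks (2,5) (1,2) (2,3)
  BN@(1,4): attacks (3,5) (2,2) (3,3) (0,2)
  BK@(3,4): attacks (3,5) (3,3) (4,4) (2,4) (4,5) (4,3) (2,5) (2,3)
  BQ@(4,4): attacks (4,5) (4,3) (4,2) (4,1) (4,0) (5,4) (3,4) (5,5) (5,3) (3,5) (3,3) (2,2) (1,1) (0,0) [ray(-1,0) blocked at (3,4)]
Union (20 distinct): (0,0) (0,2) (1,1) (1,2) (2,2) (2,3) (2,4) (2,5) (3,3) (3,4) (3,5) (4,0) (4,1) (4,2) (4,3) (4,4) (4,5) (5,3) (5,4) (5,5)

Answer: 20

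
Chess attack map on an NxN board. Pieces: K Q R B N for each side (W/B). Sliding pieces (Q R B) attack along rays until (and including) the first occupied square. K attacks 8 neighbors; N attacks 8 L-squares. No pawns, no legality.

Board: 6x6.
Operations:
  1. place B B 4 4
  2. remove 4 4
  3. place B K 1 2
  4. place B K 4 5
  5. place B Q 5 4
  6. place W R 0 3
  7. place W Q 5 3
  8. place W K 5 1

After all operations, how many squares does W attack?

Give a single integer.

Answer: 22

Derivation:
Op 1: place BB@(4,4)
Op 2: remove (4,4)
Op 3: place BK@(1,2)
Op 4: place BK@(4,5)
Op 5: place BQ@(5,4)
Op 6: place WR@(0,3)
Op 7: place WQ@(5,3)
Op 8: place WK@(5,1)
Per-piece attacks for W:
  WR@(0,3): attacks (0,4) (0,5) (0,2) (0,1) (0,0) (1,3) (2,3) (3,3) (4,3) (5,3) [ray(1,0) blocked at (5,3)]
  WK@(5,1): attacks (5,2) (5,0) (4,1) (4,2) (4,0)
  WQ@(5,3): attacks (5,4) (5,2) (5,1) (4,3) (3,3) (2,3) (1,3) (0,3) (4,4) (3,5) (4,2) (3,1) (2,0) [ray(0,1) blocked at (5,4); ray(0,-1) blocked at (5,1); ray(-1,0) blocked at (0,3)]
Union (22 distinct): (0,0) (0,1) (0,2) (0,3) (0,4) (0,5) (1,3) (2,0) (2,3) (3,1) (3,3) (3,5) (4,0) (4,1) (4,2) (4,3) (4,4) (5,0) (5,1) (5,2) (5,3) (5,4)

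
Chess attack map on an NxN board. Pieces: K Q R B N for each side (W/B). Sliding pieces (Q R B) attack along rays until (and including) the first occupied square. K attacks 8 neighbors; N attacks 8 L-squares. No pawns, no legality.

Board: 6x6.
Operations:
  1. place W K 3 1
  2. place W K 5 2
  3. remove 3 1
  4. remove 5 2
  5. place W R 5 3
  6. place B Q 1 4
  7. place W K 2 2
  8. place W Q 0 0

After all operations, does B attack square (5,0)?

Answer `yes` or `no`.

Answer: yes

Derivation:
Op 1: place WK@(3,1)
Op 2: place WK@(5,2)
Op 3: remove (3,1)
Op 4: remove (5,2)
Op 5: place WR@(5,3)
Op 6: place BQ@(1,4)
Op 7: place WK@(2,2)
Op 8: place WQ@(0,0)
Per-piece attacks for B:
  BQ@(1,4): attacks (1,5) (1,3) (1,2) (1,1) (1,0) (2,4) (3,4) (4,4) (5,4) (0,4) (2,5) (2,3) (3,2) (4,1) (5,0) (0,5) (0,3)
B attacks (5,0): yes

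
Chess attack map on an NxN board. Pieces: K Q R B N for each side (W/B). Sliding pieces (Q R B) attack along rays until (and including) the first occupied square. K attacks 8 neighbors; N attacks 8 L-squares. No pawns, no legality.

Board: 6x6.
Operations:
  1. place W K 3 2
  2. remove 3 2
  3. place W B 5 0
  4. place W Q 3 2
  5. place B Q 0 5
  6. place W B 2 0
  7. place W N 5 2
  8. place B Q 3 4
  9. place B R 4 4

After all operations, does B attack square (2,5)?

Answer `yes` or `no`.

Answer: yes

Derivation:
Op 1: place WK@(3,2)
Op 2: remove (3,2)
Op 3: place WB@(5,0)
Op 4: place WQ@(3,2)
Op 5: place BQ@(0,5)
Op 6: place WB@(2,0)
Op 7: place WN@(5,2)
Op 8: place BQ@(3,4)
Op 9: place BR@(4,4)
Per-piece attacks for B:
  BQ@(0,5): attacks (0,4) (0,3) (0,2) (0,1) (0,0) (1,5) (2,5) (3,5) (4,5) (5,5) (1,4) (2,3) (3,2) [ray(1,-1) blocked at (3,2)]
  BQ@(3,4): attacks (3,5) (3,3) (3,2) (4,4) (2,4) (1,4) (0,4) (4,5) (4,3) (5,2) (2,5) (2,3) (1,2) (0,1) [ray(0,-1) blocked at (3,2); ray(1,0) blocked at (4,4); ray(1,-1) blocked at (5,2)]
  BR@(4,4): attacks (4,5) (4,3) (4,2) (4,1) (4,0) (5,4) (3,4) [ray(-1,0) blocked at (3,4)]
B attacks (2,5): yes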